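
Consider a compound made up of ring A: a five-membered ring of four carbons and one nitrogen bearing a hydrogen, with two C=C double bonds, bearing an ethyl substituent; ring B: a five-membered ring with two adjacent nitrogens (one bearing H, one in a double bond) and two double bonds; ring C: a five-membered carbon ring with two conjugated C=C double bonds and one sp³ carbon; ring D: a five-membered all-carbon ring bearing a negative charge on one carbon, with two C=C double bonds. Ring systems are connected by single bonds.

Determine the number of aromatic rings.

3

Ring A has a continuous p-orbital overlap around the ring; 2 ring double bonds (4 π electrons) plus a heteroatom lone pair (2) give 6 π electrons. 6 = 4(1)+2, so ring A is aromatic (pyrrole).
Ring B is fully conjugated (every ring atom contributes a p orbital); 2 ring double bonds (4 π electrons) plus a heteroatom lone pair (2) give 6 π electrons. Since 6 = 4n+2 (n=1), ring B is aromatic (pyrazole).
Ring C has one sp³ carbon, so it is not fully conjugated — not aromatic (cyclopentadiene).
Ring D has a continuous p-orbital overlap around the ring; 2 ring double bonds (4 π electrons) plus the carbanion lone pair (2) give 6 π electrons. 6 = 4(1)+2, so ring D is aromatic (cyclopentadienyl anion).
Aromatic: A, B, D. Total: 3.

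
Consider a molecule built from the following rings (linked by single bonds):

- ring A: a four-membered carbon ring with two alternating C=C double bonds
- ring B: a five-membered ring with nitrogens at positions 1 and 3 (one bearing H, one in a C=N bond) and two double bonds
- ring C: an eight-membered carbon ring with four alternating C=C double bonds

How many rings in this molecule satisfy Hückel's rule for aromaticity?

Ring A has only sp² ring atoms; a planar conformation would have a fully conjugated π system of 4 electrons. But 4 = 4(1), which is 4n not 4n+2, so ring A is not aromatic (cyclobutadiene) — cyclobutadiene is antiaromatic and distorts to a rectangle.
Ring B is fully conjugated (every ring atom contributes a p orbital); 2 ring double bonds (4 π electrons) plus a heteroatom lone pair (2) give 6 π electrons. 6 = 4(1)+2, so ring B is aromatic (imidazole).
Ring C has only sp² ring atoms; a planar conformation would have a fully conjugated π system of 8 electrons. But 8 = 4(2), which is 4n not 4n+2, so ring C is not aromatic (cyclooctatetraene) — cyclooctatetraene distorts into a non-planar tub to avoid antiaromaticity.
Aromatic: B. Total: 1.

1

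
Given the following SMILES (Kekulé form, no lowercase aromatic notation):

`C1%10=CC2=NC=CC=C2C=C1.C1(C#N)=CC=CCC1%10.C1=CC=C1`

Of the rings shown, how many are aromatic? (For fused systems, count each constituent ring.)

2

The SMILES encodes two fused six-membered rings, each with three alternating double bonds; one ring is all carbon and the other has one ring nitrogen; a six-membered carbon ring with two conjugated C=C double bonds and two sp³ carbons; a four-membered carbon ring with two alternating C=C double bonds.
The fused 6/6-membered bicyclic (with one nitrogen) is a single π system with 10 sp² atoms and 10 π electrons from ring double bonds. 10 = 4(2)+2, so the system is aromatic and both rings count as aromatic (quinoline).
The 6-membered ring has two sp³ carbons, so it is not fully conjugated — not aromatic (1,3-cyclohexadiene).
The 4-membered ring has only sp² ring atoms; a planar conformation would have a fully conjugated π system of 4 electrons. But 4 = 4(1), which is 4n not 4n+2, so it is not aromatic (cyclobutadiene) — cyclobutadiene is antiaromatic and distorts to a rectangle.
2 of the 4 rings are aromatic. Total: 2.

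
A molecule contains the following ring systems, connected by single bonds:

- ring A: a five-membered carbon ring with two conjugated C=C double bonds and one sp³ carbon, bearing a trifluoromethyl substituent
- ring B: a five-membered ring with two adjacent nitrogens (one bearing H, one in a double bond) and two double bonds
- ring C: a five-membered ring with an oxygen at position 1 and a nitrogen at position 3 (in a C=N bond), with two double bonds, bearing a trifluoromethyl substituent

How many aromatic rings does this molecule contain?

Ring A has one sp³ carbon, so it is not fully conjugated — not aromatic (cyclopentadiene).
Ring B is planar and fully conjugated; 2 ring double bonds (4 π electrons) plus a heteroatom lone pair (2) give 6 π electrons. That satisfies 4n+2 with n=1, so ring B is aromatic (pyrazole).
Ring C is planar and fully conjugated; 2 ring double bonds (4 π electrons) plus a heteroatom lone pair (2) give 6 π electrons. Since 6 = 4n+2 (n=1), ring C is aromatic (oxazole).
Aromatic: B, C. Total: 2.

2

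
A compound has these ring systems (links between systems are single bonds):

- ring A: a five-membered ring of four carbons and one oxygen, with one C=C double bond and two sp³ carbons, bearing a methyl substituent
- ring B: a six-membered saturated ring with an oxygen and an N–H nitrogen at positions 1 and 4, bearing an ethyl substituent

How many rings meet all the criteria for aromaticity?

0

Ring A has two sp³ carbons, so it is not fully conjugated — not aromatic (2,3-dihydrofuran).
Ring B has only sp³ atoms, so it is not fully conjugated — not aromatic (morpholine).
No ring is aromatic. Total: 0.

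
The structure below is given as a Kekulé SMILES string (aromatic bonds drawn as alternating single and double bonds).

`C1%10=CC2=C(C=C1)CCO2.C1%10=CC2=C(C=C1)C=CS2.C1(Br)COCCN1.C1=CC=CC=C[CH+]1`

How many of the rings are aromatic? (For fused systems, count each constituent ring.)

The SMILES encodes a six-membered carbon ring with three alternating C=C double bonds, fused to a five-membered ring containing one oxygen and two sp³ carbons; a six-membered carbon ring with three alternating C=C double bonds, fused to a five-membered ring containing one sulfur and two C=C double bonds; a six-membered saturated ring with an oxygen and an N–H nitrogen at positions 1 and 4; a seven-membered all-carbon ring bearing a positive charge on one carbon, with three C=C double bonds.
The 6-membered ring is planar and fully conjugated; 3 ring double bonds give 6 π electrons. That satisfies 4n+2 with n=1, so it is aromatic (benzene ring).
The 5-membered ring with one oxygen has two sp³ carbons, so it is not fully conjugated — not aromatic (oxolane ring).
The fused 6/5-membered bicyclic (with one sulfur) is a single π system with 9 sp² atoms and 10 π electrons from ring double bonds plus a heteroatom lone pair. 10 = 4(2)+2, so the system is aromatic and both rings count as aromatic (benzothiophene).
The 6-membered ring with one oxygen and one N–H (1,4) has only sp³ atoms, so it is not fully conjugated — not aromatic (morpholine).
The 7-membered ring has a continuous p-orbital overlap around the ring; 3 ring double bonds (6 π electrons) plus the carbocation's empty p orbital (0, but keeps the ring conjugated) give 6 π electrons. That satisfies 4n+2 with n=1, so it is aromatic (tropylium cation).
4 of the 6 rings are aromatic. Total: 4.

4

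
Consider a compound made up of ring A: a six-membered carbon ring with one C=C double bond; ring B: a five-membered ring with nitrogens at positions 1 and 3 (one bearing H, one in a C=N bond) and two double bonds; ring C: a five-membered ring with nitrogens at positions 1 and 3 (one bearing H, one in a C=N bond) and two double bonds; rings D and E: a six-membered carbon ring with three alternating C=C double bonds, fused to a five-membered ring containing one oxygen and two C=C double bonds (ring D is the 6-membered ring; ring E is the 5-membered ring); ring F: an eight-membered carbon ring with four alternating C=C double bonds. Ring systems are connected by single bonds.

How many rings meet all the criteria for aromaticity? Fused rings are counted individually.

4

Ring A has four sp³ carbons, so it is not fully conjugated — not aromatic (cyclohexene).
Ring B is fully conjugated (every ring atom contributes a p orbital); 2 ring double bonds (4 π electrons) plus a heteroatom lone pair (2) give 6 π electrons. 6 = 4(1)+2, so ring B is aromatic (imidazole).
Ring C is planar and fully conjugated; 2 ring double bonds (4 π electrons) plus a heteroatom lone pair (2) give 6 π electrons. Since 6 = 4n+2 (n=1), ring C is aromatic (imidazole).
Rings D and E form a fused bicyclic system (with one oxygen) with 9 sp² atoms and 10 π electrons from ring double bonds plus a heteroatom lone pair. 10 = 4(2)+2, so the system is aromatic and both rings count as aromatic (benzofuran).
Ring F has only sp² ring atoms; a planar conformation would have a fully conjugated π system of 8 electrons. But 8 = 4(2), which is 4n not 4n+2, so ring F is not aromatic (cyclooctatetraene) — cyclooctatetraene distorts into a non-planar tub to avoid antiaromaticity.
Aromatic: B, C, D, E. Total: 4.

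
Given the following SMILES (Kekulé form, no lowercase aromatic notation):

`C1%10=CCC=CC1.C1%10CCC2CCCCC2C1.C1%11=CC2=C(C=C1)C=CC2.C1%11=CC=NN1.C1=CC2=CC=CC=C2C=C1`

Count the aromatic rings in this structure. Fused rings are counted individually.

4

The SMILES encodes a six-membered carbon ring with two isolated C=C double bonds and two sp³ carbons; two fused six-membered saturated carbon rings; a six-membered carbon ring with three alternating C=C double bonds, fused to a five-membered carbon ring containing one C=C double bond and one sp³ carbon; a five-membered ring with two adjacent nitrogens (one bearing H, one in a double bond) and two double bonds; two fused six-membered carbon rings, each with three alternating C=C double bonds.
The 6-membered ring has two sp³ carbons, so it is not fully conjugated — not aromatic (1,4-cyclohexadiene).
The second 6-membered ring has only sp³ atoms, so it is not fully conjugated — not aromatic (cyclohexane ring).
The third 6-membered ring has only sp³ atoms, so it is not fully conjugated — not aromatic (cyclohexane ring).
The fourth 6-membered ring is planar and fully conjugated; 3 ring double bonds give 6 π electrons. That satisfies 4n+2 with n=1, so it is aromatic (benzene ring).
The 5-membered ring has one sp³ carbon, so it is not fully conjugated — not aromatic (cyclopentene ring).
The 5-membered ring with two adjacent nitrogens (one N–H, one =N–) is fully conjugated (every ring atom contributes a p orbital); 2 ring double bonds (4 π electrons) plus a heteroatom lone pair (2) give 6 π electrons. That satisfies 4n+2 with n=1, so it is aromatic (pyrazole).
The fused 6/6-membered bicyclic is a single π system with 10 sp² atoms and 10 π electrons from ring double bonds. 10 = 4(2)+2, so the system is aromatic and both rings count as aromatic (naphthalene).
4 of the 8 rings are aromatic. Total: 4.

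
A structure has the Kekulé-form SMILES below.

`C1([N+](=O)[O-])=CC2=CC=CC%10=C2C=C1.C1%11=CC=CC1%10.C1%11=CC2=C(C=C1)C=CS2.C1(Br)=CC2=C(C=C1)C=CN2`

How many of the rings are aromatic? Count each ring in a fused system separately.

The SMILES encodes two fused six-membered carbon rings, each with three alternating C=C double bonds; a five-membered carbon ring with two conjugated C=C double bonds and one sp³ carbon; a six-membered carbon ring with three alternating C=C double bonds, fused to a five-membered ring containing one sulfur and two C=C double bonds; a six-membered carbon ring with three alternating C=C double bonds, fused to a five-membered ring containing one N–H nitrogen and two C=C double bonds.
The fused 6/6-membered bicyclic is a single π system with 10 sp² atoms and 10 π electrons from ring double bonds. 10 = 4(2)+2, so the system is aromatic and both rings count as aromatic (naphthalene).
The 5-membered ring has one sp³ carbon, so it is not fully conjugated — not aromatic (cyclopentadiene).
The fused 6/5-membered bicyclic (with one sulfur) is a single π system with 9 sp² atoms and 10 π electrons from ring double bonds plus a heteroatom lone pair. 10 = 4(2)+2, so the system is aromatic and both rings count as aromatic (benzothiophene).
The fused 6/5-membered bicyclic (with one N–H) is a single π system with 9 sp² atoms and 10 π electrons from ring double bonds plus a heteroatom lone pair. 10 = 4(2)+2, so the system is aromatic and both rings count as aromatic (indole).
6 of the 7 rings are aromatic. Total: 6.

6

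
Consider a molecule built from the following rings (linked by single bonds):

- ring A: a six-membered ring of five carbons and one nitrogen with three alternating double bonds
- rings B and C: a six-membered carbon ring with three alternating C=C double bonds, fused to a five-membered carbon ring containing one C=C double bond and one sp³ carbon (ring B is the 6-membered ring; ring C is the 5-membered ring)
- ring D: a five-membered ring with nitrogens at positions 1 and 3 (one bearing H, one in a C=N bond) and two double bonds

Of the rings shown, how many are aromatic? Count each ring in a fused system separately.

3

Ring A is fully conjugated (every ring atom contributes a p orbital); 3 ring double bonds give 6 π electrons. 6 = 4(1)+2, so ring A is aromatic (pyridine).
Ring B is fully conjugated (every ring atom contributes a p orbital); 3 ring double bonds give 6 π electrons. 6 = 4(1)+2, so ring B is aromatic (benzene ring).
Ring C has one sp³ carbon, so it is not fully conjugated — not aromatic (cyclopentene ring).
Ring D is planar and fully conjugated; 2 ring double bonds (4 π electrons) plus a heteroatom lone pair (2) give 6 π electrons. That satisfies 4n+2 with n=1, so ring D is aromatic (imidazole).
Aromatic: A, B, D. Total: 3.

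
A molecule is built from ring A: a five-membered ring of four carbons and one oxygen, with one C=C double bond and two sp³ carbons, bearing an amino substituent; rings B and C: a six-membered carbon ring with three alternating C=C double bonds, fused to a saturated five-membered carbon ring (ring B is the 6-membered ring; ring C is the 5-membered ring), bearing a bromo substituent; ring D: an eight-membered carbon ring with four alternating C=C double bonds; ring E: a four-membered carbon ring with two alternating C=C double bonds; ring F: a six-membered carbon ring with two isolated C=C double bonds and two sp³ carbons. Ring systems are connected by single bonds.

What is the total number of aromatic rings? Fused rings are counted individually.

1

Ring A has two sp³ carbons, so it is not fully conjugated — not aromatic (2,3-dihydrofuran).
Ring B is fully conjugated (every ring atom contributes a p orbital); 3 ring double bonds give 6 π electrons. That satisfies 4n+2 with n=1, so ring B is aromatic (benzene ring).
Ring C has three sp³ carbons, so it is not fully conjugated — not aromatic (cyclopentane ring).
Ring D has only sp² ring atoms; a planar conformation would have a fully conjugated π system of 8 electrons. But 8 = 4(2), which is 4n not 4n+2, so ring D is not aromatic (cyclooctatetraene) — cyclooctatetraene distorts into a non-planar tub to avoid antiaromaticity.
Ring E has only sp² ring atoms; a planar conformation would have a fully conjugated π system of 4 electrons. But 4 = 4(1), which is 4n not 4n+2, so ring E is not aromatic (cyclobutadiene) — cyclobutadiene is antiaromatic and distorts to a rectangle.
Ring F has two sp³ carbons, so it is not fully conjugated — not aromatic (1,4-cyclohexadiene).
Aromatic: B. Total: 1.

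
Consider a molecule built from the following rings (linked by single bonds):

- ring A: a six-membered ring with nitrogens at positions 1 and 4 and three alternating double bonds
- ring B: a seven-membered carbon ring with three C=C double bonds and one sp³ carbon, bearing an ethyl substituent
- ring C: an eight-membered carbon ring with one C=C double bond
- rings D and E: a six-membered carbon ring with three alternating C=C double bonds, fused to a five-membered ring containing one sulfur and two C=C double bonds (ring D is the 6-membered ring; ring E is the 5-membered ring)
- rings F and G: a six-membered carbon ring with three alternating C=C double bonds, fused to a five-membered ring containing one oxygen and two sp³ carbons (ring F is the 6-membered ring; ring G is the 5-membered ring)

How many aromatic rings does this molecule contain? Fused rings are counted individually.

Ring A has a continuous p-orbital overlap around the ring; 3 ring double bonds give 6 π electrons. That satisfies 4n+2 with n=1, so ring A is aromatic (pyrazine).
Ring B has one sp³ carbon, so it is not fully conjugated — not aromatic (cycloheptatriene).
Ring C has six sp³ carbons, so it is not fully conjugated — not aromatic (cyclooctene).
Rings D and E form a fused bicyclic system (with one sulfur) with 9 sp² atoms and 10 π electrons from ring double bonds plus a heteroatom lone pair. 10 = 4(2)+2, so the system is aromatic and both rings count as aromatic (benzothiophene).
Ring F is fully conjugated (every ring atom contributes a p orbital); 3 ring double bonds give 6 π electrons. Since 6 = 4n+2 (n=1), ring F is aromatic (benzene ring).
Ring G has two sp³ carbons, so it is not fully conjugated — not aromatic (oxolane ring).
Aromatic: A, D, E, F. Total: 4.

4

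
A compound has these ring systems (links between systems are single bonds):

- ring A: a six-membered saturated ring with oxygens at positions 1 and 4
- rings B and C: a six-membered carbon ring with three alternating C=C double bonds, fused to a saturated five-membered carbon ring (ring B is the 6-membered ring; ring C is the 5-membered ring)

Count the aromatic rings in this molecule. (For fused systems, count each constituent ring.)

Ring A has only sp³ atoms, so it is not fully conjugated — not aromatic (1,4-dioxane).
Ring B has a continuous p-orbital overlap around the ring; 3 ring double bonds give 6 π electrons. That satisfies 4n+2 with n=1, so ring B is aromatic (benzene ring).
Ring C has three sp³ carbons, so it is not fully conjugated — not aromatic (cyclopentane ring).
Aromatic: B. Total: 1.

1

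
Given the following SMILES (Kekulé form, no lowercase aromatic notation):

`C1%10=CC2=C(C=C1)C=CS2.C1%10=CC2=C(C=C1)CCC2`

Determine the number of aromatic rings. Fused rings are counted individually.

The SMILES encodes a six-membered carbon ring with three alternating C=C double bonds, fused to a five-membered ring containing one sulfur and two C=C double bonds; a six-membered carbon ring with three alternating C=C double bonds, fused to a saturated five-membered carbon ring.
The fused 6/5-membered bicyclic (with one sulfur) is a single π system with 9 sp² atoms and 10 π electrons from ring double bonds plus a heteroatom lone pair. 10 = 4(2)+2, so the system is aromatic and both rings count as aromatic (benzothiophene).
The 6-membered ring is fully conjugated (every ring atom contributes a p orbital); 3 ring double bonds give 6 π electrons. That satisfies 4n+2 with n=1, so it is aromatic (benzene ring).
The 5-membered ring has three sp³ carbons, so it is not fully conjugated — not aromatic (cyclopentane ring).
3 of the 4 rings are aromatic. Total: 3.

3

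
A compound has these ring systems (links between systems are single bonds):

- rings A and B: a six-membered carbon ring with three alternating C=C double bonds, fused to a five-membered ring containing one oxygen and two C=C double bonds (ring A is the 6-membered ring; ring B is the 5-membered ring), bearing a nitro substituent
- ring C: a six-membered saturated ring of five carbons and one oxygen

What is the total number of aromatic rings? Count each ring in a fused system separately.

Rings A and B form a fused bicyclic system (with one oxygen) with 9 sp² atoms and 10 π electrons from ring double bonds plus a heteroatom lone pair. 10 = 4(2)+2, so the system is aromatic and both rings count as aromatic (benzofuran).
Ring C has only sp³ atoms, so it is not fully conjugated — not aromatic (tetrahydropyran).
Aromatic: A, B. Total: 2.

2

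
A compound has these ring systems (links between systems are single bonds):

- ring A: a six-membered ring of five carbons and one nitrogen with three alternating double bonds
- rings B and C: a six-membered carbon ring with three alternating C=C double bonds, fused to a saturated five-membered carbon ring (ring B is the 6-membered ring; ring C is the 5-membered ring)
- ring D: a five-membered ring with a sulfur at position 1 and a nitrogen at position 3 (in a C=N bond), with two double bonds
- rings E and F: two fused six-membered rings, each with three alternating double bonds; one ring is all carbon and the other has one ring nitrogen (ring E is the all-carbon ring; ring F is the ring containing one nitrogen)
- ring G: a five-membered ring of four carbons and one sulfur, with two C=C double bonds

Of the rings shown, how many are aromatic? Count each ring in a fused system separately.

6

Ring A is fully conjugated (every ring atom contributes a p orbital); 3 ring double bonds give 6 π electrons. Since 6 = 4n+2 (n=1), ring A is aromatic (pyridine).
Ring B is planar and fully conjugated; 3 ring double bonds give 6 π electrons. That satisfies 4n+2 with n=1, so ring B is aromatic (benzene ring).
Ring C has three sp³ carbons, so it is not fully conjugated — not aromatic (cyclopentane ring).
Ring D has a continuous p-orbital overlap around the ring; 2 ring double bonds (4 π electrons) plus a heteroatom lone pair (2) give 6 π electrons. That satisfies 4n+2 with n=1, so ring D is aromatic (thiazole).
Rings E and F form a fused bicyclic system (with one nitrogen) with 10 sp² atoms and 10 π electrons from ring double bonds. 10 = 4(2)+2, so the system is aromatic and both rings count as aromatic (quinoline).
Ring G is planar and fully conjugated; 2 ring double bonds (4 π electrons) plus a heteroatom lone pair (2) give 6 π electrons. 6 = 4(1)+2, so ring G is aromatic (thiophene).
Aromatic: A, B, D, E, F, G. Total: 6.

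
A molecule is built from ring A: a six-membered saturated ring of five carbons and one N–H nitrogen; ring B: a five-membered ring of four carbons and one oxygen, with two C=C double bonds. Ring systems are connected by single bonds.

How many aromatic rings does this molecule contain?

1

Ring A has only sp³ atoms, so it is not fully conjugated — not aromatic (piperidine).
Ring B has a continuous p-orbital overlap around the ring; 2 ring double bonds (4 π electrons) plus a heteroatom lone pair (2) give 6 π electrons. That satisfies 4n+2 with n=1, so ring B is aromatic (furan).
Aromatic: B. Total: 1.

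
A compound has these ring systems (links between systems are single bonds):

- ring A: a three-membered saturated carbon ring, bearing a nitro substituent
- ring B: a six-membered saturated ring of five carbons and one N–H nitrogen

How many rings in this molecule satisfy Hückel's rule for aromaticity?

Ring A has only sp³ atoms, so it is not fully conjugated — not aromatic (cyclopropane).
Ring B has only sp³ atoms, so it is not fully conjugated — not aromatic (piperidine).
No ring is aromatic. Total: 0.

0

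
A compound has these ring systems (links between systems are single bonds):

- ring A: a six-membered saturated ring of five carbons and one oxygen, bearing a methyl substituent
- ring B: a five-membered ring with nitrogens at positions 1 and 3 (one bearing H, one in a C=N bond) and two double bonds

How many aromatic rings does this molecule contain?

Ring A has only sp³ atoms, so it is not fully conjugated — not aromatic (tetrahydropyran).
Ring B has a continuous p-orbital overlap around the ring; 2 ring double bonds (4 π electrons) plus a heteroatom lone pair (2) give 6 π electrons. Since 6 = 4n+2 (n=1), ring B is aromatic (imidazole).
Aromatic: B. Total: 1.

1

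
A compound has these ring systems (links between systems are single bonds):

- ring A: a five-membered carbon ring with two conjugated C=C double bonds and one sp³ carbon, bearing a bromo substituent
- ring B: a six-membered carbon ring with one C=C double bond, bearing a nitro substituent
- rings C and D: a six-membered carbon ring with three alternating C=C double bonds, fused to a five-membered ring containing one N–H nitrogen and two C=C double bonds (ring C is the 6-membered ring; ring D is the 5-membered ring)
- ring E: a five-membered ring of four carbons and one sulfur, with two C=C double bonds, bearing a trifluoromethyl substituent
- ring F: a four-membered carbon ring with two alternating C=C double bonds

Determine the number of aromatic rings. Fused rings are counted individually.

Ring A has one sp³ carbon, so it is not fully conjugated — not aromatic (cyclopentadiene).
Ring B has four sp³ carbons, so it is not fully conjugated — not aromatic (cyclohexene).
Rings C and D form a fused bicyclic system (with one N–H) with 9 sp² atoms and 10 π electrons from ring double bonds plus a heteroatom lone pair. 10 = 4(2)+2, so the system is aromatic and both rings count as aromatic (indole).
Ring E is fully conjugated (every ring atom contributes a p orbital); 2 ring double bonds (4 π electrons) plus a heteroatom lone pair (2) give 6 π electrons. Since 6 = 4n+2 (n=1), ring E is aromatic (thiophene).
Ring F has only sp² ring atoms; a planar conformation would have a fully conjugated π system of 4 electrons. But 4 = 4(1), which is 4n not 4n+2, so ring F is not aromatic (cyclobutadiene) — cyclobutadiene is antiaromatic and distorts to a rectangle.
Aromatic: C, D, E. Total: 3.

3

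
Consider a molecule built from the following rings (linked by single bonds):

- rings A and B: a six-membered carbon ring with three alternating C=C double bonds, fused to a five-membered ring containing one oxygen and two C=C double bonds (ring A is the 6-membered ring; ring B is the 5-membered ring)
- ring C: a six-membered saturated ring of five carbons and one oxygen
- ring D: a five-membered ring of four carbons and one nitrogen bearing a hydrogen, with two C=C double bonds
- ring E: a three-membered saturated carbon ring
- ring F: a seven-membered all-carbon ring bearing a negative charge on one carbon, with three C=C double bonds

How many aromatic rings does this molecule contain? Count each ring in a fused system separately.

3

Rings A and B form a fused bicyclic system (with one oxygen) with 9 sp² atoms and 10 π electrons from ring double bonds plus a heteroatom lone pair. 10 = 4(2)+2, so the system is aromatic and both rings count as aromatic (benzofuran).
Ring C has only sp³ atoms, so it is not fully conjugated — not aromatic (tetrahydropyran).
Ring D has a continuous p-orbital overlap around the ring; 2 ring double bonds (4 π electrons) plus a heteroatom lone pair (2) give 6 π electrons. Since 6 = 4n+2 (n=1), ring D is aromatic (pyrrole).
Ring E has only sp³ atoms, so it is not fully conjugated — not aromatic (cyclopropane).
Ring F has only sp² ring atoms; a planar conformation would have a fully conjugated π system of 8 electrons. But 8 = 4(2), which is 4n not 4n+2, so ring F is not aromatic (cycloheptatrienyl anion).
Aromatic: A, B, D. Total: 3.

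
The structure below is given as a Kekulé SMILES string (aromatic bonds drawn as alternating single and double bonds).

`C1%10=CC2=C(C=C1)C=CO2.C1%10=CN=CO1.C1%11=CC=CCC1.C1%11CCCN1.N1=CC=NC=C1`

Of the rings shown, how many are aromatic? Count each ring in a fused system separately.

4

The SMILES encodes a six-membered carbon ring with three alternating C=C double bonds, fused to a five-membered ring containing one oxygen and two C=C double bonds; a five-membered ring with an oxygen at position 1 and a nitrogen at position 3 (in a C=N bond), with two double bonds; a six-membered carbon ring with two conjugated C=C double bonds and two sp³ carbons; a five-membered saturated ring of four carbons and one N–H nitrogen; a six-membered ring with nitrogens at positions 1 and 4 and three alternating double bonds.
The fused 6/5-membered bicyclic (with one oxygen) is a single π system with 9 sp² atoms and 10 π electrons from ring double bonds plus a heteroatom lone pair. 10 = 4(2)+2, so the system is aromatic and both rings count as aromatic (benzofuran).
The 5-membered ring with one oxygen and one =N– is planar and fully conjugated; 2 ring double bonds (4 π electrons) plus a heteroatom lone pair (2) give 6 π electrons. Since 6 = 4n+2 (n=1), it is aromatic (oxazole).
The 6-membered ring has two sp³ carbons, so it is not fully conjugated — not aromatic (1,3-cyclohexadiene).
The 5-membered ring with one N–H has only sp³ atoms, so it is not fully conjugated — not aromatic (pyrrolidine).
The 6-membered ring with two nitrogens (1,4) is fully conjugated (every ring atom contributes a p orbital); 3 ring double bonds give 6 π electrons. Since 6 = 4n+2 (n=1), it is aromatic (pyrazine).
4 of the 6 rings are aromatic. Total: 4.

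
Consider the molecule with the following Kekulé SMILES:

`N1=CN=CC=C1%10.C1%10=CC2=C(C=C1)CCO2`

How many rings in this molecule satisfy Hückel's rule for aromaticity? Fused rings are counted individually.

2

The SMILES encodes a six-membered ring with nitrogens at positions 1 and 3 and three alternating double bonds; a six-membered carbon ring with three alternating C=C double bonds, fused to a five-membered ring containing one oxygen and two sp³ carbons.
The 6-membered ring with two nitrogens (1,3) has a continuous p-orbital overlap around the ring; 3 ring double bonds give 6 π electrons. Since 6 = 4n+2 (n=1), it is aromatic (pyrimidine).
The 6-membered ring is planar and fully conjugated; 3 ring double bonds give 6 π electrons. 6 = 4(1)+2, so it is aromatic (benzene ring).
The 5-membered ring with one oxygen has two sp³ carbons, so it is not fully conjugated — not aromatic (oxolane ring).
2 of the 3 rings are aromatic. Total: 2.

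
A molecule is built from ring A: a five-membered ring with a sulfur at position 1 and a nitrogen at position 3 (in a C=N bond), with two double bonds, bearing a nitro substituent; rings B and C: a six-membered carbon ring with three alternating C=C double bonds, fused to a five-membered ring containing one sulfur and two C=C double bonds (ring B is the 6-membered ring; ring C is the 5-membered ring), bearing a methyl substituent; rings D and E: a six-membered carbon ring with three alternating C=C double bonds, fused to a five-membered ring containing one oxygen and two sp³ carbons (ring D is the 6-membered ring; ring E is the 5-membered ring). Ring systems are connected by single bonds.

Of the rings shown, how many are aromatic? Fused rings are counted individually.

Ring A is planar and fully conjugated; 2 ring double bonds (4 π electrons) plus a heteroatom lone pair (2) give 6 π electrons. That satisfies 4n+2 with n=1, so ring A is aromatic (thiazole).
Rings B and C form a fused bicyclic system (with one sulfur) with 9 sp² atoms and 10 π electrons from ring double bonds plus a heteroatom lone pair. 10 = 4(2)+2, so the system is aromatic and both rings count as aromatic (benzothiophene).
Ring D has a continuous p-orbital overlap around the ring; 3 ring double bonds give 6 π electrons. That satisfies 4n+2 with n=1, so ring D is aromatic (benzene ring).
Ring E has two sp³ carbons, so it is not fully conjugated — not aromatic (oxolane ring).
Aromatic: A, B, C, D. Total: 4.

4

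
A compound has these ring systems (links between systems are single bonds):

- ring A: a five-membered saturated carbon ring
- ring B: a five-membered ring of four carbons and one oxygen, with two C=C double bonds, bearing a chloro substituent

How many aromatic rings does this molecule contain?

1

Ring A has only sp³ atoms, so it is not fully conjugated — not aromatic (cyclopentane).
Ring B has a continuous p-orbital overlap around the ring; 2 ring double bonds (4 π electrons) plus a heteroatom lone pair (2) give 6 π electrons. Since 6 = 4n+2 (n=1), ring B is aromatic (furan).
Aromatic: B. Total: 1.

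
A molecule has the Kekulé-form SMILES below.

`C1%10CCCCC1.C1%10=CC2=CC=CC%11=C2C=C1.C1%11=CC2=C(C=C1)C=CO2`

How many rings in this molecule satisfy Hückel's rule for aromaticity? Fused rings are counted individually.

4

The SMILES encodes a six-membered saturated carbon ring; two fused six-membered carbon rings, each with three alternating C=C double bonds; a six-membered carbon ring with three alternating C=C double bonds, fused to a five-membered ring containing one oxygen and two C=C double bonds.
The 6-membered ring has only sp³ atoms, so it is not fully conjugated — not aromatic (cyclohexane).
The fused 6/6-membered bicyclic is a single π system with 10 sp² atoms and 10 π electrons from ring double bonds. 10 = 4(2)+2, so the system is aromatic and both rings count as aromatic (naphthalene).
The fused 6/5-membered bicyclic (with one oxygen) is a single π system with 9 sp² atoms and 10 π electrons from ring double bonds plus a heteroatom lone pair. 10 = 4(2)+2, so the system is aromatic and both rings count as aromatic (benzofuran).
4 of the 5 rings are aromatic. Total: 4.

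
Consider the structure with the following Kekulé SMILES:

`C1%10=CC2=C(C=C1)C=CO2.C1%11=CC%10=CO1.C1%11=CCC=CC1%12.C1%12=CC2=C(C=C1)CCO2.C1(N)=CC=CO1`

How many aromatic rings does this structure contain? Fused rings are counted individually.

5

The SMILES encodes a six-membered carbon ring with three alternating C=C double bonds, fused to a five-membered ring containing one oxygen and two C=C double bonds; a five-membered ring of four carbons and one oxygen, with two C=C double bonds; a six-membered carbon ring with two isolated C=C double bonds and two sp³ carbons; a six-membered carbon ring with three alternating C=C double bonds, fused to a five-membered ring containing one oxygen and two sp³ carbons; a five-membered ring of four carbons and one oxygen, with two C=C double bonds.
The fused 6/5-membered bicyclic (with one oxygen) is a single π system with 9 sp² atoms and 10 π electrons from ring double bonds plus a heteroatom lone pair. 10 = 4(2)+2, so the system is aromatic and both rings count as aromatic (benzofuran).
The 5-membered ring with one oxygen has a continuous p-orbital overlap around the ring; 2 ring double bonds (4 π electrons) plus a heteroatom lone pair (2) give 6 π electrons. That satisfies 4n+2 with n=1, so it is aromatic (furan).
The 6-membered ring has two sp³ carbons, so it is not fully conjugated — not aromatic (1,4-cyclohexadiene).
The second 6-membered ring is planar and fully conjugated; 3 ring double bonds give 6 π electrons. Since 6 = 4n+2 (n=1), it is aromatic (benzene ring).
The second 5-membered ring with one oxygen has two sp³ carbons, so it is not fully conjugated — not aromatic (oxolane ring).
The third 5-membered ring with one oxygen is planar and fully conjugated; 2 ring double bonds (4 π electrons) plus a heteroatom lone pair (2) give 6 π electrons. That satisfies 4n+2 with n=1, so it is aromatic (furan).
5 of the 7 rings are aromatic. Total: 5.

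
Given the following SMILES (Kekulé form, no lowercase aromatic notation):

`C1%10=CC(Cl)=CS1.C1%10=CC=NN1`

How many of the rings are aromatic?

The SMILES encodes a five-membered ring of four carbons and one sulfur, with two C=C double bonds; a five-membered ring with two adjacent nitrogens (one bearing H, one in a double bond) and two double bonds.
The 5-membered ring with one sulfur is planar and fully conjugated; 2 ring double bonds (4 π electrons) plus a heteroatom lone pair (2) give 6 π electrons. That satisfies 4n+2 with n=1, so it is aromatic (thiophene).
The 5-membered ring with two adjacent nitrogens (one N–H, one =N–) has a continuous p-orbital overlap around the ring; 2 ring double bonds (4 π electrons) plus a heteroatom lone pair (2) give 6 π electrons. 6 = 4(1)+2, so it is aromatic (pyrazole).
2 of the 2 rings are aromatic. Total: 2.

2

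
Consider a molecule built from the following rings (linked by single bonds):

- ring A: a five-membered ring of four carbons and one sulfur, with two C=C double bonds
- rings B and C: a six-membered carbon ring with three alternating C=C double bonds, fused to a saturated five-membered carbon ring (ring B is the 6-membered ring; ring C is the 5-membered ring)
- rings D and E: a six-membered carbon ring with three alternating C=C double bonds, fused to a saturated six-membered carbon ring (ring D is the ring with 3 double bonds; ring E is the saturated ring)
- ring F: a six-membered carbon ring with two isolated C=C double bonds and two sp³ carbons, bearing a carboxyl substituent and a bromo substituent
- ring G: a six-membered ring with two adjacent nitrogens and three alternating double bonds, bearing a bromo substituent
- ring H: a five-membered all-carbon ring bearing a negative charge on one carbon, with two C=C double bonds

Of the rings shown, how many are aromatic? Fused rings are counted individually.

Ring A is fully conjugated (every ring atom contributes a p orbital); 2 ring double bonds (4 π electrons) plus a heteroatom lone pair (2) give 6 π electrons. 6 = 4(1)+2, so ring A is aromatic (thiophene).
Ring B has a continuous p-orbital overlap around the ring; 3 ring double bonds give 6 π electrons. 6 = 4(1)+2, so ring B is aromatic (benzene ring).
Ring C has three sp³ carbons, so it is not fully conjugated — not aromatic (cyclopentane ring).
Ring D is fully conjugated (every ring atom contributes a p orbital); 3 ring double bonds give 6 π electrons. Since 6 = 4n+2 (n=1), ring D is aromatic (benzene ring).
Ring E has four sp³ carbons, so it is not fully conjugated — not aromatic (cyclohexane ring).
Ring F has two sp³ carbons, so it is not fully conjugated — not aromatic (1,4-cyclohexadiene).
Ring G is planar and fully conjugated; 3 ring double bonds give 6 π electrons. 6 = 4(1)+2, so ring G is aromatic (pyridazine).
Ring H is planar and fully conjugated; 2 ring double bonds (4 π electrons) plus the carbanion lone pair (2) give 6 π electrons. That satisfies 4n+2 with n=1, so ring H is aromatic (cyclopentadienyl anion).
Aromatic: A, B, D, G, H. Total: 5.

5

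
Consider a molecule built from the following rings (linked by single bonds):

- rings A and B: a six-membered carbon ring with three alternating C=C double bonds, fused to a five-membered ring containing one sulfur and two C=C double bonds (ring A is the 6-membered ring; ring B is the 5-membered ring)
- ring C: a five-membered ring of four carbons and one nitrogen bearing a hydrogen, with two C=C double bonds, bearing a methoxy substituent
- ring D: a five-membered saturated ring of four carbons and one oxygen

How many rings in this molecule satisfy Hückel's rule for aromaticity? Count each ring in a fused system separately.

Rings A and B form a fused bicyclic system (with one sulfur) with 9 sp² atoms and 10 π electrons from ring double bonds plus a heteroatom lone pair. 10 = 4(2)+2, so the system is aromatic and both rings count as aromatic (benzothiophene).
Ring C has a continuous p-orbital overlap around the ring; 2 ring double bonds (4 π electrons) plus a heteroatom lone pair (2) give 6 π electrons. 6 = 4(1)+2, so ring C is aromatic (pyrrole).
Ring D has only sp³ atoms, so it is not fully conjugated — not aromatic (tetrahydrofuran).
Aromatic: A, B, C. Total: 3.

3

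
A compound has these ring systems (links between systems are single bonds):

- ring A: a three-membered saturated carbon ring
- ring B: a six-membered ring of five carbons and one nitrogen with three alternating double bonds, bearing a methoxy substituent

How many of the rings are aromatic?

Ring A has only sp³ atoms, so it is not fully conjugated — not aromatic (cyclopropane).
Ring B is fully conjugated (every ring atom contributes a p orbital); 3 ring double bonds give 6 π electrons. Since 6 = 4n+2 (n=1), ring B is aromatic (pyridine).
Aromatic: B. Total: 1.

1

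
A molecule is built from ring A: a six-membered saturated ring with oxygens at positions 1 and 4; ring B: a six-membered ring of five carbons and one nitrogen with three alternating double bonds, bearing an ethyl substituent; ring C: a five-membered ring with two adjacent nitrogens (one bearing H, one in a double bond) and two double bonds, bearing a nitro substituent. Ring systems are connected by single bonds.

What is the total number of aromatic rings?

2

Ring A has only sp³ atoms, so it is not fully conjugated — not aromatic (1,4-dioxane).
Ring B has a continuous p-orbital overlap around the ring; 3 ring double bonds give 6 π electrons. Since 6 = 4n+2 (n=1), ring B is aromatic (pyridine).
Ring C is planar and fully conjugated; 2 ring double bonds (4 π electrons) plus a heteroatom lone pair (2) give 6 π electrons. 6 = 4(1)+2, so ring C is aromatic (pyrazole).
Aromatic: B, C. Total: 2.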